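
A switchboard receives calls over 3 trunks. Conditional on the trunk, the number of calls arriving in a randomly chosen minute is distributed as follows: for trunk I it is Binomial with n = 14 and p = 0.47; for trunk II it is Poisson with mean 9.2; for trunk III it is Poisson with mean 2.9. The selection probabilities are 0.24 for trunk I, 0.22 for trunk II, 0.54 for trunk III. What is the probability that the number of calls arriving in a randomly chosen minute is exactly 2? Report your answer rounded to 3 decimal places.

0.128

Conditional on each trunk, P(X = 2): I: 0.00987524; II: 0.00427599; III: 0.231373.
By total probability, P(X = 2) = 0.24·0.00987524 + 0.22·0.00427599 + 0.54·0.231373 = 0.128252.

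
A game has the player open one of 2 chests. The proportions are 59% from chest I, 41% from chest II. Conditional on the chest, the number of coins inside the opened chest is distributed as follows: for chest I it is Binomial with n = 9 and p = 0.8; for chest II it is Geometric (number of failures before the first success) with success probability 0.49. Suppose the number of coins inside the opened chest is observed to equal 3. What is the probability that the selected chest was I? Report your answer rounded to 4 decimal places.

0.0574

Likelihoods P(X=3 | ·): I: 0.00275251; II: 0.064999.
Posterior ∝ prior × likelihood. Numerator for I: 0.59·0.00275251 = 0.00162398.
Normalizing constant: 0.59·0.00275251 + 0.41·0.064999 = 0.0282736.
P(I | observation) = 0.00162398 / 0.0282736 = 0.0574382.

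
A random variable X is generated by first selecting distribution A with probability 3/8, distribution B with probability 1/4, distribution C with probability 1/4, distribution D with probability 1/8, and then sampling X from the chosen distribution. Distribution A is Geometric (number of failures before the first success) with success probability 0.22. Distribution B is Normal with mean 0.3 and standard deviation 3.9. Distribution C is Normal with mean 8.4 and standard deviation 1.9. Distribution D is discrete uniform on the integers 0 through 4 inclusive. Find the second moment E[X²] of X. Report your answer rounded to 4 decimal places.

For each component E[X²] = Var + (mean)², giving A: 28.686; B: 15.3; C: 74.17; D: 6.
Overall E[X²] = 0.375·28.686 + 0.25·15.3 + 0.25·74.17 + 0.125·6 = 33.8747.

33.8747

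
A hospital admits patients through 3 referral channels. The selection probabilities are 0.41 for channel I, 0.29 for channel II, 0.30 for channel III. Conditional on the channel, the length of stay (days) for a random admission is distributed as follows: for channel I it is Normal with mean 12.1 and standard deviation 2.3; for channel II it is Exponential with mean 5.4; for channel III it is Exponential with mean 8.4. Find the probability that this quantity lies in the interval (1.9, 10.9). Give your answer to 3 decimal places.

Conditional on each channel, P(1.9 < X < 10.9): I: 0.300921; II: 0.570532; III: 0.524385.
By total probability, P(1.9 < X < 10.9) = 0.41·0.300921 + 0.29·0.570532 + 0.3·0.524385 = 0.446148.

0.446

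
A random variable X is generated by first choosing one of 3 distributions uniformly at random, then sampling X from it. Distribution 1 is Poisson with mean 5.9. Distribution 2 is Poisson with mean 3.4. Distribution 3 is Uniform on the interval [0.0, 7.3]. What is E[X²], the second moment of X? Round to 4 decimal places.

For each component E[X²] = Var + (mean)², giving 1: 40.71; 2: 14.96; 3: 17.7633.
Overall E[X²] = 0.333333·40.71 + 0.333333·14.96 + 0.333333·17.7633 = 24.4778.

24.4778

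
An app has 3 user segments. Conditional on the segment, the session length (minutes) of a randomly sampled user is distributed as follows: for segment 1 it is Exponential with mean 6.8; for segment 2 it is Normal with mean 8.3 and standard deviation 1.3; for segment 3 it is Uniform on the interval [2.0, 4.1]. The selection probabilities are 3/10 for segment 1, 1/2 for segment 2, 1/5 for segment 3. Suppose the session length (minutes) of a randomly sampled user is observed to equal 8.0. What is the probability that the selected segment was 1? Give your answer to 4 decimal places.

0.0835

Likelihoods f(8.0 | ·): 1: 0.0453478; 2: 0.298815; 3: 0.
Posterior ∝ prior × likelihood. Numerator for 1: 0.3·0.0453478 = 0.0136043.
Normalizing constant: 0.3·0.0453478 + 0.5·0.298815 + 0.2·0 = 0.163012.
P(1 | observation) = 0.0136043 / 0.163012 = 0.0834561.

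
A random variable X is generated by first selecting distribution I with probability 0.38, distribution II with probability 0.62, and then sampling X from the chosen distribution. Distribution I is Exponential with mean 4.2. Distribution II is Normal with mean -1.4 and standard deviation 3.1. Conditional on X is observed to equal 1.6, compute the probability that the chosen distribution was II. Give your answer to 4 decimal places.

Likelihoods f(1.6 | ·): I: 0.162669; II: 0.0805721.
Posterior ∝ prior × likelihood. Numerator for II: 0.62·0.0805721 = 0.0499547.
Normalizing constant: 0.38·0.162669 + 0.62·0.0805721 = 0.111769.
P(II | observation) = 0.0499547 / 0.111769 = 0.446946.

0.4469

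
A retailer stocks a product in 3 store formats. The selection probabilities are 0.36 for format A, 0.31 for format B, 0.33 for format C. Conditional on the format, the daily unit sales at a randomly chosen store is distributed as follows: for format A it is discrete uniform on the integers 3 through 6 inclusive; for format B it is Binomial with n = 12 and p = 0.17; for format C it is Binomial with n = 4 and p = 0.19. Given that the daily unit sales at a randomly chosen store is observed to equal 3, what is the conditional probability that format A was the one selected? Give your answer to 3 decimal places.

0.563

Likelihoods P(X=3 | ·): A: 0.25; B: 0.202056; C: 0.0222232.
Posterior ∝ prior × likelihood. Numerator for A: 0.36·0.25 = 0.09.
Normalizing constant: 0.36·0.25 + 0.31·0.202056 + 0.33·0.0222232 = 0.159971.
P(A | observation) = 0.09 / 0.159971 = 0.562602.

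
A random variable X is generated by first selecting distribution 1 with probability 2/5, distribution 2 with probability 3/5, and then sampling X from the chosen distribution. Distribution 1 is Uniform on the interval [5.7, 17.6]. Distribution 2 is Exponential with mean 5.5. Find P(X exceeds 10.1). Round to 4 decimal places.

0.3477

Conditional on each component, P(X > 10.1): 1: 0.630252; 2: 0.159396.
By total probability, P(X > 10.1) = 0.4·0.630252 + 0.6·0.159396 = 0.347738.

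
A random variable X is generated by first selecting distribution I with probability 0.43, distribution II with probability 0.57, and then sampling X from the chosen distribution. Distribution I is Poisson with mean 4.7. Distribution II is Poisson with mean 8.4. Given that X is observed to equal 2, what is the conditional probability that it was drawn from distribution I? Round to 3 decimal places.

0.905

Likelihoods P(X=2 | ·): I: 0.100457; II: 0.00793332.
Posterior ∝ prior × likelihood. Numerator for I: 0.43·0.100457 = 0.0431967.
Normalizing constant: 0.43·0.100457 + 0.57·0.00793332 = 0.0477186.
P(I | observation) = 0.0431967 / 0.0477186 = 0.905236.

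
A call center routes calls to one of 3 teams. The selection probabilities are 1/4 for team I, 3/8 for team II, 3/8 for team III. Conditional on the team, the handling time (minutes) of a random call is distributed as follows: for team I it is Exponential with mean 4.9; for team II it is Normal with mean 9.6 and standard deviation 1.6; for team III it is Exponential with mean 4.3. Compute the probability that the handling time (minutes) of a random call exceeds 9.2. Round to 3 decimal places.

Conditional on each team, P(X > 9.2): I: 0.152964; II: 0.598706; III: 0.11771.
By total probability, P(X > 9.2) = 0.25·0.152964 + 0.375·0.598706 + 0.375·0.11771 = 0.306897.

0.307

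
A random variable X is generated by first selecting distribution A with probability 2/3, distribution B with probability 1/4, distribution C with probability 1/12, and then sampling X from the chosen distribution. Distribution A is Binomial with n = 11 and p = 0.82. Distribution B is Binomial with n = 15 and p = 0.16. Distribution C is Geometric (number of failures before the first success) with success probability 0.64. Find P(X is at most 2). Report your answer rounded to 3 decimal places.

Conditional on each component, P(X ≤ 2): A: 7.66421e-06; B: 0.560784; C: 0.953344.
By total probability, P(X ≤ 2) = 0.666667·7.66421e-06 + 0.25·0.560784 + 0.0833333·0.953344 = 0.219647.

0.220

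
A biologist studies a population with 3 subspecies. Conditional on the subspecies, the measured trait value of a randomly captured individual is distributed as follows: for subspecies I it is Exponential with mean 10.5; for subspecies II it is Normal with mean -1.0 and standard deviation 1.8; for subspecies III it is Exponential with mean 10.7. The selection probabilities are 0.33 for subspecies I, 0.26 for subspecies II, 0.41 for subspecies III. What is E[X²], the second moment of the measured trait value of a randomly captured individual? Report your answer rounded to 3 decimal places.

167.749

For each component E[X²] = Var + (mean)², giving I: 220.5; II: 4.24; III: 228.98.
Overall E[X²] = 0.33·220.5 + 0.26·4.24 + 0.41·228.98 = 167.749.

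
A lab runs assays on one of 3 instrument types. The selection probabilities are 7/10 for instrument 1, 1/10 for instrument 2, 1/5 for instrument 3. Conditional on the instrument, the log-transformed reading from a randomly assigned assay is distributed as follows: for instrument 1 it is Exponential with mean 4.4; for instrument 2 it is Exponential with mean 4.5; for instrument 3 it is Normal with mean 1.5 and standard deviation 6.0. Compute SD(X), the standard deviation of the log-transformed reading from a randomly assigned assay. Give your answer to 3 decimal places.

Per component, 1: μ=4.4, E[X²]=38.72; 2: μ=4.5, E[X²]=40.5; 3: μ=1.5, E[X²]=38.25.
E[X] = 0.7·4.4 + 0.1·4.5 + 0.2·1.5 = 3.83.
E[X²] = 0.7·38.72 + 0.1·40.5 + 0.2·38.25 = 38.804.
Var(X) = E[X²] − (E[X])² = 38.804 − 14.6689 = 24.1351.
SD(X) = √24.1351 = 4.91275.

4.913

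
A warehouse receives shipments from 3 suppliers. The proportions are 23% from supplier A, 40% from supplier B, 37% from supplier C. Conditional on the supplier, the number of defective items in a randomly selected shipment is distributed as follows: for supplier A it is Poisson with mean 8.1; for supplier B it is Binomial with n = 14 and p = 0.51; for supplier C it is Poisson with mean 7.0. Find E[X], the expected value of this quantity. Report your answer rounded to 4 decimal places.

7.3090

Component means — A: 8.1; B: 7.14; C: 7.
E[X] = 0.23·8.1 + 0.4·7.14 + 0.37·7 = 7.309.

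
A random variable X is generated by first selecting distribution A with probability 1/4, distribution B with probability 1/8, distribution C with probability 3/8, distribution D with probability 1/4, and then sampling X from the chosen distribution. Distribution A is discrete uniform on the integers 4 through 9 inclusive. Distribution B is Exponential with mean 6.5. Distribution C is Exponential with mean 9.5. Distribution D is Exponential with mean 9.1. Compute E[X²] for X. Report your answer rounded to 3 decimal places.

130.947

For each component E[X²] = Var + (mean)², giving A: 45.1667; B: 84.5; C: 180.5; D: 165.62.
Overall E[X²] = 0.25·45.1667 + 0.125·84.5 + 0.375·180.5 + 0.25·165.62 = 130.947.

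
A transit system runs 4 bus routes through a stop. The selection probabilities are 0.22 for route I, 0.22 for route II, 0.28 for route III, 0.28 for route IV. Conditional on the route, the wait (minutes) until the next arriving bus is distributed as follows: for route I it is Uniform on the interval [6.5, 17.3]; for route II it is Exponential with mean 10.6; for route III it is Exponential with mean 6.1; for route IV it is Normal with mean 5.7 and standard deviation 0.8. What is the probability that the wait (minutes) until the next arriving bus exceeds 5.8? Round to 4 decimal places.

0.5816

Conditional on each route, P(X > 5.8): I: 1; II: 0.578585; III: 0.386424; IV: 0.450262.
By total probability, P(X > 5.8) = 0.22·1 + 0.22·0.578585 + 0.28·0.386424 + 0.28·0.450262 = 0.581561.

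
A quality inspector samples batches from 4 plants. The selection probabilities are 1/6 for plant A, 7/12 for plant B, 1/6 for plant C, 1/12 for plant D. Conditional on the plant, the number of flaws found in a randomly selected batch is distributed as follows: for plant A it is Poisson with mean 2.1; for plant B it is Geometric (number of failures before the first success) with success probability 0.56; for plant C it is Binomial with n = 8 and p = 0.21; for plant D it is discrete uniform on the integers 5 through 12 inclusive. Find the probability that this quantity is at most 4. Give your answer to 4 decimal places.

Conditional on each plant, P(X ≤ 4): A: 0.937874; B: 0.983508; C: 0.987107; D: 0.
By total probability, P(X ≤ 4) = 0.166667·0.937874 + 0.583333·0.983508 + 0.166667·0.987107 + 0.0833333·0 = 0.894543.

0.8945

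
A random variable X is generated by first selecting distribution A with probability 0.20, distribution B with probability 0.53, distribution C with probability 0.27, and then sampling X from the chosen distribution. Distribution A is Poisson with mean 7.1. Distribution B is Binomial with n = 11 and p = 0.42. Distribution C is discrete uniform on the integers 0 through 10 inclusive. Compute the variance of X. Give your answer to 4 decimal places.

6.4509

Per component, A: μ=7.1, E[X²]=57.51; B: μ=4.62, E[X²]=24.024; C: μ=5, E[X²]=35.
E[X] = 0.2·7.1 + 0.53·4.62 + 0.27·5 = 5.2186.
E[X²] = 0.2·57.51 + 0.53·24.024 + 0.27·35 = 33.6847.
Var(X) = E[X²] − (E[X])² = 33.6847 − 27.2338 = 6.45093.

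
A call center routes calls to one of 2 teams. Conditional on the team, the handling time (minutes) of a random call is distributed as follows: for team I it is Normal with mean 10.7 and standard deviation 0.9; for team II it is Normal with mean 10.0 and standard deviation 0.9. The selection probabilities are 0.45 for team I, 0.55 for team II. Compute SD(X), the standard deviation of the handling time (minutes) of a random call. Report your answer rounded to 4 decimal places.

0.9650

Per component, I: μ=10.7, E[X²]=115.3; II: μ=10, E[X²]=100.81.
E[X] = 0.45·10.7 + 0.55·10 = 10.315.
E[X²] = 0.45·115.3 + 0.55·100.81 = 107.331.
Var(X) = E[X²] − (E[X])² = 107.331 − 106.399 = 0.931275.
SD(X) = √0.931275 = 0.965026.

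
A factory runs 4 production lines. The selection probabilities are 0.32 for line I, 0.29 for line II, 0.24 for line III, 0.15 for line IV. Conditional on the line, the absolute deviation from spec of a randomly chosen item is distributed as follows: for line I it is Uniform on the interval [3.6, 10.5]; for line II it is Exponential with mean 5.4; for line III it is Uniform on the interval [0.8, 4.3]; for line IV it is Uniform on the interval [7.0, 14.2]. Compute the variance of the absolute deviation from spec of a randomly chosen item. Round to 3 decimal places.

Per component, I: μ=7.05, E[X²]=53.67; II: μ=5.4, E[X²]=58.32; III: μ=2.55, E[X²]=7.52333; IV: μ=10.6, E[X²]=116.68.
E[X] = 0.32·7.05 + 0.29·5.4 + 0.24·2.55 + 0.15·10.6 = 6.024.
E[X²] = 0.32·53.67 + 0.29·58.32 + 0.24·7.52333 + 0.15·116.68 = 53.3948.
Var(X) = E[X²] − (E[X])² = 53.3948 − 36.2886 = 17.1062.

17.106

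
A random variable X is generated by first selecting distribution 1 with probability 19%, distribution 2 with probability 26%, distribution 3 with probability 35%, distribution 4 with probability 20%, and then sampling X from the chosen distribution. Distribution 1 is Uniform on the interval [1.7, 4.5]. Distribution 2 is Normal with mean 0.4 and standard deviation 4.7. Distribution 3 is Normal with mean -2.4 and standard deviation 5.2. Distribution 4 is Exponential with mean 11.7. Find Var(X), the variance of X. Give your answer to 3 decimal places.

69.162

Per component, 1: μ=3.1, E[X²]=10.2633; 2: μ=0.4, E[X²]=22.25; 3: μ=-2.4, E[X²]=32.8; 4: μ=11.7, E[X²]=273.78.
E[X] = 0.19·3.1 + 0.26·0.4 + 0.35·-2.4 + 0.2·11.7 = 2.193.
E[X²] = 0.19·10.2633 + 0.26·22.25 + 0.35·32.8 + 0.2·273.78 = 73.971.
Var(X) = E[X²] − (E[X])² = 73.971 − 4.80925 = 69.1618.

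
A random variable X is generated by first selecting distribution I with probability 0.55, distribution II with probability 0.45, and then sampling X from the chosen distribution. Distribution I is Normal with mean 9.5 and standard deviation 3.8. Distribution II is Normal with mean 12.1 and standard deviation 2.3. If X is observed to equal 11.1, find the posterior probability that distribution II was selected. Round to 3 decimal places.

Likelihoods f(11.1 | ·): I: 0.0960792; II: 0.15781.
Posterior ∝ prior × likelihood. Numerator for II: 0.45·0.15781 = 0.0710143.
Normalizing constant: 0.55·0.0960792 + 0.45·0.15781 = 0.123858.
P(II | observation) = 0.0710143 / 0.123858 = 0.573353.

0.573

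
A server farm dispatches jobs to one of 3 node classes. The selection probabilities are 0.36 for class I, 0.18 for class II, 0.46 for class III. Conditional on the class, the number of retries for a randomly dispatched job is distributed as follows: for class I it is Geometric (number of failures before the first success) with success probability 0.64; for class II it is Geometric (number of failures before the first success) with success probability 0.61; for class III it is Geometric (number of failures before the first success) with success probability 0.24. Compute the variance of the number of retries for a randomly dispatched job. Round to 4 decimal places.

8.2268

Per component, I: μ=0.5625, E[X²]=1.19531; II: μ=0.639344, E[X²]=1.45687; III: μ=3.16667, E[X²]=23.2222.
E[X] = 0.36·0.5625 + 0.18·0.639344 + 0.46·3.16667 = 1.77425.
E[X²] = 0.36·1.19531 + 0.18·1.45687 + 0.46·23.2222 = 11.3748.
Var(X) = E[X²] − (E[X])² = 11.3748 − 3.14796 = 8.22681.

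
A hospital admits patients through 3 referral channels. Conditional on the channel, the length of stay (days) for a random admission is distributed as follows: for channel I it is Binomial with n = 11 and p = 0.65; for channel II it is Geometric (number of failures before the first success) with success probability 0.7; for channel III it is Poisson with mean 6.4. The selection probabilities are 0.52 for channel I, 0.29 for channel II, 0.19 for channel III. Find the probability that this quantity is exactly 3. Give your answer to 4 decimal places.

0.0246

Conditional on each channel, P(X = 3): I: 0.010204; II: 0.0189; III: 0.0725945.
By total probability, P(X = 3) = 0.52·0.010204 + 0.29·0.0189 + 0.19·0.0725945 = 0.02458.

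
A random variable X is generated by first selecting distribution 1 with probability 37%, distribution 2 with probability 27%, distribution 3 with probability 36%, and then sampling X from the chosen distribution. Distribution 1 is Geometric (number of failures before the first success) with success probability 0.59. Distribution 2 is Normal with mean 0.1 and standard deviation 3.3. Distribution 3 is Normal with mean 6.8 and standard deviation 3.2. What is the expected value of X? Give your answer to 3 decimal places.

Component means — 1: 0.694915; 2: 0.1; 3: 6.8.
E[X] = 0.37·0.694915 + 0.27·0.1 + 0.36·6.8 = 2.73212.

2.732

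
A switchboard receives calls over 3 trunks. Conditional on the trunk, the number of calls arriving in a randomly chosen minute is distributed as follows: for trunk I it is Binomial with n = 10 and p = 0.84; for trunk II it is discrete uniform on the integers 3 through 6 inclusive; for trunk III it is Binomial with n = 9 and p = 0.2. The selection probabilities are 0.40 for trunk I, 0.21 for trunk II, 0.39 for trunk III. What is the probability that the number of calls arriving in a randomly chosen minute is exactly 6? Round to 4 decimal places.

Conditional on each trunk, P(X = 6): I: 0.0483476; II: 0.25; III: 0.00275251.
By total probability, P(X = 6) = 0.4·0.0483476 + 0.21·0.25 + 0.39·0.00275251 = 0.0729125.

0.0729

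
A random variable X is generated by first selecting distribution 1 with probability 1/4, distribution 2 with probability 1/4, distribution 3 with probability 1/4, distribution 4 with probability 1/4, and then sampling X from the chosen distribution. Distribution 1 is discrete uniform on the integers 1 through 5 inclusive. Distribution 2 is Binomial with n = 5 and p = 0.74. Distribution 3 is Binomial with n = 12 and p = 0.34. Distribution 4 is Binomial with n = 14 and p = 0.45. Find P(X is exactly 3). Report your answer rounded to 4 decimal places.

0.1814

Conditional on each component, P(X = 3): 1: 0.2; 2: 0.273931; 3: 0.205473; 4: 0.0462092.
By total probability, P(X = 3) = 0.25·0.2 + 0.25·0.273931 + 0.25·0.205473 + 0.25·0.0462092 = 0.181403.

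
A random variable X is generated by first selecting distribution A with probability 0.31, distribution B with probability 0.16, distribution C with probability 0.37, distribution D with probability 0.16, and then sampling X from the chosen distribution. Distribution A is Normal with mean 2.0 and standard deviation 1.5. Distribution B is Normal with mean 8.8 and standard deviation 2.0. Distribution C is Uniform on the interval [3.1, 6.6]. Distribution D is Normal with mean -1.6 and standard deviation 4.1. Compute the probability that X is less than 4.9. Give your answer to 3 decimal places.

Conditional on each component, P(X < 4.9): A: 0.973402; B: 0.0255881; C: 0.514286; D: 0.943558.
By total probability, P(X < 4.9) = 0.31·0.973402 + 0.16·0.0255881 + 0.37·0.514286 + 0.16·0.943558 = 0.647104.

0.647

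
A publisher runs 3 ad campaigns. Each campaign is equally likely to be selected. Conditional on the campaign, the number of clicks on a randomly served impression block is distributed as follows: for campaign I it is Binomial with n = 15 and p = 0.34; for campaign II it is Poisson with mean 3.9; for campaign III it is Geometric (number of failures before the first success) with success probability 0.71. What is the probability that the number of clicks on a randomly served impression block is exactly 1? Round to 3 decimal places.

Conditional on each campaign, P(X = 1): I: 0.015177; II: 0.0789435; III: 0.2059.
By total probability, P(X = 1) = 0.333333·0.015177 + 0.333333·0.0789435 + 0.333333·0.2059 = 0.100007.

0.100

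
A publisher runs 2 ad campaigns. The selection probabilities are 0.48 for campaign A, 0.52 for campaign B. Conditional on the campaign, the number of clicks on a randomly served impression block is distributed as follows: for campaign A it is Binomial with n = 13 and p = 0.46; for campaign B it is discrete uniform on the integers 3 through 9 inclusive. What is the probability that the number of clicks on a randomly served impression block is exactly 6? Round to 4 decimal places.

Conditional on each campaign, P(X = 6): A: 0.217681; B: 0.142857.
By total probability, P(X = 6) = 0.48·0.217681 + 0.52·0.142857 = 0.178773.

0.1788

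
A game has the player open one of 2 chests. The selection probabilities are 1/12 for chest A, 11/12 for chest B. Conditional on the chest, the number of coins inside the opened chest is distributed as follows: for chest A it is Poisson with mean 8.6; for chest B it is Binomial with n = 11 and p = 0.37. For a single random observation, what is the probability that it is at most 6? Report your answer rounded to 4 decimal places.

Conditional on each chest, P(X ≤ 6): A: 0.245676; B: 0.93297.
By total probability, P(X ≤ 6) = 0.0833333·0.245676 + 0.916667·0.93297 = 0.875696.

0.8757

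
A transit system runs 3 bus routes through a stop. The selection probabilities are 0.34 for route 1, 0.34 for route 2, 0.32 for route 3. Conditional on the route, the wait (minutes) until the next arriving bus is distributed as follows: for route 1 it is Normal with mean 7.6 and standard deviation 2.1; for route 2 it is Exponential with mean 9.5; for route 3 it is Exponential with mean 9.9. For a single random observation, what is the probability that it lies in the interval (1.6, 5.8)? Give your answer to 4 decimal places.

Conditional on each route, P(1.6 < X < 5.8): 1: 0.193546; 2: 0.301933; 3: 0.29414.
By total probability, P(1.6 < X < 5.8) = 0.34·0.193546 + 0.34·0.301933 + 0.32·0.29414 = 0.262588.

0.2626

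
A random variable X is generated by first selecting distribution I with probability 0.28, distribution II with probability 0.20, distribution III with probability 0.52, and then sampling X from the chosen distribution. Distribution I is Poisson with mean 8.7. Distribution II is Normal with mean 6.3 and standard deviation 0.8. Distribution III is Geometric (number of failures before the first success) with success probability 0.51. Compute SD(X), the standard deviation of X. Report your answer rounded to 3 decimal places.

3.944

Per component, I: μ=8.7, E[X²]=84.39; II: μ=6.3, E[X²]=40.33; III: μ=0.960784, E[X²]=2.807.
E[X] = 0.28·8.7 + 0.2·6.3 + 0.52·0.960784 = 4.19561.
E[X²] = 0.28·84.39 + 0.2·40.33 + 0.52·2.807 = 33.1548.
Var(X) = E[X²] − (E[X])² = 33.1548 − 17.6031 = 15.5517.
SD(X) = √15.5517 = 3.94357.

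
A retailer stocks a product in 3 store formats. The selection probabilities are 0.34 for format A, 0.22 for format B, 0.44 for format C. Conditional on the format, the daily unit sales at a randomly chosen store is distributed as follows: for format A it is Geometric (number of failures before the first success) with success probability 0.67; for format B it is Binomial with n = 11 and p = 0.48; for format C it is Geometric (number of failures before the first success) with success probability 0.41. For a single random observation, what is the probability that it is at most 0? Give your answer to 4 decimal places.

0.4084

Conditional on each format, P(X ≤ 0): A: 0.67; B: 0.000751687; C: 0.41.
By total probability, P(X ≤ 0) = 0.34·0.67 + 0.22·0.000751687 + 0.44·0.41 = 0.408365.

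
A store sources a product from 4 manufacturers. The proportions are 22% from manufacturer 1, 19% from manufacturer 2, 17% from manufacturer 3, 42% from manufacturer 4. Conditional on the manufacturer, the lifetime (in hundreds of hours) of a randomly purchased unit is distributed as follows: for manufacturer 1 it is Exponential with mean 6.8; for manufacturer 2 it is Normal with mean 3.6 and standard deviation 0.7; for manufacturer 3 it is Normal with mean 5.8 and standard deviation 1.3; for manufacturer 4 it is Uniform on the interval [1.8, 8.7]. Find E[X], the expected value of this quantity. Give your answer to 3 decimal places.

5.371

Component means — 1: 6.8; 2: 3.6; 3: 5.8; 4: 5.25.
E[X] = 0.22·6.8 + 0.19·3.6 + 0.17·5.8 + 0.42·5.25 = 5.371.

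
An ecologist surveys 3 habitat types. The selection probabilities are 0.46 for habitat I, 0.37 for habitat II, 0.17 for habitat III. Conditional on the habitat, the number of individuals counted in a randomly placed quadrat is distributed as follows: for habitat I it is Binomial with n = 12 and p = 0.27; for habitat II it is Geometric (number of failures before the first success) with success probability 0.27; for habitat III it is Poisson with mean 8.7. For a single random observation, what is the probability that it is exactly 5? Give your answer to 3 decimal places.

Conditional on each habitat, P(X = 5): I: 0.125546; II: 0.0559729; III: 0.0691915.
By total probability, P(X = 5) = 0.46·0.125546 + 0.37·0.0559729 + 0.17·0.0691915 = 0.0902239.

0.090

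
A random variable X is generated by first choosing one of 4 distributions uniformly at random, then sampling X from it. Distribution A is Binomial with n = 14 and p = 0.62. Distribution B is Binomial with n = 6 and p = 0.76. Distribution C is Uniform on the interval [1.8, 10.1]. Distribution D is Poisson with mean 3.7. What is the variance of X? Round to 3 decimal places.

Per component, A: μ=8.68, E[X²]=78.6408; B: μ=4.56, E[X²]=21.888; C: μ=5.95, E[X²]=41.1433; D: μ=3.7, E[X²]=17.39.
E[X] = 0.25·8.68 + 0.25·4.56 + 0.25·5.95 + 0.25·3.7 = 5.7225.
E[X²] = 0.25·78.6408 + 0.25·21.888 + 0.25·41.1433 + 0.25·17.39 = 39.7655.
Var(X) = E[X²] − (E[X])² = 39.7655 − 32.747 = 7.01853.

7.019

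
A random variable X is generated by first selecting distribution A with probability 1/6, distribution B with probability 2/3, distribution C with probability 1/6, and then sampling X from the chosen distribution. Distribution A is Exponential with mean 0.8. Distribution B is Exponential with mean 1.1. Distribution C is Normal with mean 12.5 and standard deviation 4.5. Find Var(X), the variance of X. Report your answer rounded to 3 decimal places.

22.541

Per component, A: μ=0.8, E[X²]=1.28; B: μ=1.1, E[X²]=2.42; C: μ=12.5, E[X²]=176.5.
E[X] = 0.166667·0.8 + 0.666667·1.1 + 0.166667·12.5 = 2.95.
E[X²] = 0.166667·1.28 + 0.666667·2.42 + 0.166667·176.5 = 31.2433.
Var(X) = E[X²] − (E[X])² = 31.2433 − 8.7025 = 22.5408.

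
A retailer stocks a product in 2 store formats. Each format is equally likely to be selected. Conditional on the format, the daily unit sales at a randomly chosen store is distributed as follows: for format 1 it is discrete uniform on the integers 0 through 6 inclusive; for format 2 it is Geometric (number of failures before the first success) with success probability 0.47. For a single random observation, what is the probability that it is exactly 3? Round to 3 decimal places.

Conditional on each format, P(X = 3): 1: 0.142857; 2: 0.0699722.
By total probability, P(X = 3) = 0.5·0.142857 + 0.5·0.0699722 = 0.106415.

0.106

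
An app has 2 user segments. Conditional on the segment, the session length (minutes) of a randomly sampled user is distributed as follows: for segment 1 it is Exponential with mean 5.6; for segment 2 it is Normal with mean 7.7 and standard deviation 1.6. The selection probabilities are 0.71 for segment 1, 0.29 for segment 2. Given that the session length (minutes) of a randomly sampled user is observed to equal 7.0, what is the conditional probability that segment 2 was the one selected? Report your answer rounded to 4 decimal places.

0.6440

Likelihoods f(7.0 | ·): 1: 0.0511616; 2: 0.226583.
Posterior ∝ prior × likelihood. Numerator for 2: 0.29·0.226583 = 0.065709.
Normalizing constant: 0.71·0.0511616 + 0.29·0.226583 = 0.102034.
P(2 | observation) = 0.065709 / 0.102034 = 0.643993.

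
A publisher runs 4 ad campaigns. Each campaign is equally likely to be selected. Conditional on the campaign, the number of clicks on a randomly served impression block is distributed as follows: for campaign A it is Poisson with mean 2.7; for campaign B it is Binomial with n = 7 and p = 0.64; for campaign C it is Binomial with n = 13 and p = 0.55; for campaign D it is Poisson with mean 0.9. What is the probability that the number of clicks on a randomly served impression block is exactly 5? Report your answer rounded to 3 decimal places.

Conditional on each campaign, P(X = 5): A: 0.0803605; B: 0.29223; C: 0.108916; D: 0.00200063.
By total probability, P(X = 5) = 0.25·0.0803605 + 0.25·0.29223 + 0.25·0.108916 + 0.25·0.00200063 = 0.120877.

0.121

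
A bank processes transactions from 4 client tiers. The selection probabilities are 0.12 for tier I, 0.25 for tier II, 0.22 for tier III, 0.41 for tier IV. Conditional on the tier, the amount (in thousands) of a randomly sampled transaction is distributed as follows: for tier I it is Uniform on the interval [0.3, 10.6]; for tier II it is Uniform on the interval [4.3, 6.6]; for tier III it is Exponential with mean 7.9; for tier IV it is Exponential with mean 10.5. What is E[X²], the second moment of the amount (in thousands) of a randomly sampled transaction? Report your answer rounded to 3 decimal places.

130.026

For each component E[X²] = Var + (mean)², giving I: 38.5433; II: 30.1433; III: 124.82; IV: 220.5.
Overall E[X²] = 0.12·38.5433 + 0.25·30.1433 + 0.22·124.82 + 0.41·220.5 = 130.026.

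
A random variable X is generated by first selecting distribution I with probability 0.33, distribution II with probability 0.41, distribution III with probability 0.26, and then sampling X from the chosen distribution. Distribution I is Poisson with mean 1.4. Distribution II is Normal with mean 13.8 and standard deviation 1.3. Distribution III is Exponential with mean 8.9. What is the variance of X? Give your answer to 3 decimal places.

49.939

Per component, I: μ=1.4, E[X²]=3.36; II: μ=13.8, E[X²]=192.13; III: μ=8.9, E[X²]=158.42.
E[X] = 0.33·1.4 + 0.41·13.8 + 0.26·8.9 = 8.434.
E[X²] = 0.33·3.36 + 0.41·192.13 + 0.26·158.42 = 121.071.
Var(X) = E[X²] − (E[X])² = 121.071 − 71.1324 = 49.9389.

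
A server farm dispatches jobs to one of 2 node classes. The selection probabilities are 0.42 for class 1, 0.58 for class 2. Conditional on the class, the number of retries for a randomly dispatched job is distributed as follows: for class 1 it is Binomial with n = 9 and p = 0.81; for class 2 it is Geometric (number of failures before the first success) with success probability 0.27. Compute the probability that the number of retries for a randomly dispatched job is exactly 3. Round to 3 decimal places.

Conditional on each class, P(X = 3): 1: 0.00210018; 2: 0.105035.
By total probability, P(X = 3) = 0.42·0.00210018 + 0.58·0.105035 = 0.0618021.

0.062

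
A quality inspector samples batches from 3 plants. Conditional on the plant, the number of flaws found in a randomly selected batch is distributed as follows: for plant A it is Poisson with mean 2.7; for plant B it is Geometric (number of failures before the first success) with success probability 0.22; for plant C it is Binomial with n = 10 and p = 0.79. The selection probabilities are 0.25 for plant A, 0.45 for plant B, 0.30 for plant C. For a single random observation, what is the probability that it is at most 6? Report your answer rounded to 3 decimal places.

0.658

Conditional on each plant, P(X ≤ 6): A: 0.979431; B: 0.824344; C: 0.139142.
By total probability, P(X ≤ 6) = 0.25·0.979431 + 0.45·0.824344 + 0.3·0.139142 = 0.657555.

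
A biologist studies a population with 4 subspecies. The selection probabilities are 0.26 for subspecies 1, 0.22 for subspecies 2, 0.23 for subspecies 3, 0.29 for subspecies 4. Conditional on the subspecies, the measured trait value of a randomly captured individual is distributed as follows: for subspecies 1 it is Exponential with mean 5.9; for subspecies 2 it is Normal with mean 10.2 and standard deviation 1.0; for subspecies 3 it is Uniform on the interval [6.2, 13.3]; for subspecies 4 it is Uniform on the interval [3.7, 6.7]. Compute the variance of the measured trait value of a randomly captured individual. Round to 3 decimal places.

Per component, 1: μ=5.9, E[X²]=69.62; 2: μ=10.2, E[X²]=105.04; 3: μ=9.75, E[X²]=99.2633; 4: μ=5.2, E[X²]=27.79.
E[X] = 0.26·5.9 + 0.22·10.2 + 0.23·9.75 + 0.29·5.2 = 7.5285.
E[X²] = 0.26·69.62 + 0.22·105.04 + 0.23·99.2633 + 0.29·27.79 = 72.0997.
Var(X) = E[X²] − (E[X])² = 72.0997 − 56.6783 = 15.4214.

15.421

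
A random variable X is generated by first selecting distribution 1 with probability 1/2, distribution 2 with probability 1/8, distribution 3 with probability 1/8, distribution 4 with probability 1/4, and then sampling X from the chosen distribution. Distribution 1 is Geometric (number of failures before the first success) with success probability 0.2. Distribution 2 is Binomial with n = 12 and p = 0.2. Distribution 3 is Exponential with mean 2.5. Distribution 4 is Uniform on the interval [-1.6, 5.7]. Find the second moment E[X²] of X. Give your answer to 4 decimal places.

For each component E[X²] = Var + (mean)², giving 1: 36; 2: 7.68; 3: 12.5; 4: 8.64333.
Overall E[X²] = 0.5·36 + 0.125·7.68 + 0.125·12.5 + 0.25·8.64333 = 22.6833.

22.6833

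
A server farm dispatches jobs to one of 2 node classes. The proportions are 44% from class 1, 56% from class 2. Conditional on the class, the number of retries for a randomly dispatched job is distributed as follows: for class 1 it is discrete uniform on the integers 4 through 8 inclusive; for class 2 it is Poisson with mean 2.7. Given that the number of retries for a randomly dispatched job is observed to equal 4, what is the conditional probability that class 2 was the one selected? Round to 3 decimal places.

0.486

Likelihoods P(X=4 | ·): 1: 0.2; 2: 0.148816.
Posterior ∝ prior × likelihood. Numerator for 2: 0.56·0.148816 = 0.0833368.
Normalizing constant: 0.44·0.2 + 0.56·0.148816 = 0.171337.
P(2 | observation) = 0.0833368 / 0.171337 = 0.486392.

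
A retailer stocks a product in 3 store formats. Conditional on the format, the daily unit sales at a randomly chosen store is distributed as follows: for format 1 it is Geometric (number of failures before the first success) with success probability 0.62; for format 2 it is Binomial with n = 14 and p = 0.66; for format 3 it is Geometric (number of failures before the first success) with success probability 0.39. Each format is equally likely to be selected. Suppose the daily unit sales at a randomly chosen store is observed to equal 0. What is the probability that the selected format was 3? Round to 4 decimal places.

0.3861

Likelihoods P(X=0 | ·): 1: 0.62; 2: 2.7587e-07; 3: 0.39.
Posterior ∝ prior × likelihood. Numerator for 3: 0.333333·0.39 = 0.13.
Normalizing constant: 0.333333·0.62 + 0.333333·2.7587e-07 + 0.333333·0.39 = 0.336667.
P(3 | observation) = 0.13 / 0.336667 = 0.386139.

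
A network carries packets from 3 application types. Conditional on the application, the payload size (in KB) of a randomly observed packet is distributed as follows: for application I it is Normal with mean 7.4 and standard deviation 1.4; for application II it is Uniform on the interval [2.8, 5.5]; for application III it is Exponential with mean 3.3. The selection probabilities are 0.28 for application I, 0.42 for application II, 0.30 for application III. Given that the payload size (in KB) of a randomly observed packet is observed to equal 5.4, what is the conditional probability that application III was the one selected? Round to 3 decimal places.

Likelihoods f(5.4 | ·): I: 0.102713; II: 0.37037; III: 0.058996.
Posterior ∝ prior × likelihood. Numerator for III: 0.3·0.058996 = 0.0176988.
Normalizing constant: 0.28·0.102713 + 0.42·0.37037 + 0.3·0.058996 = 0.202014.
P(III | observation) = 0.0176988 / 0.202014 = 0.0876117.

0.088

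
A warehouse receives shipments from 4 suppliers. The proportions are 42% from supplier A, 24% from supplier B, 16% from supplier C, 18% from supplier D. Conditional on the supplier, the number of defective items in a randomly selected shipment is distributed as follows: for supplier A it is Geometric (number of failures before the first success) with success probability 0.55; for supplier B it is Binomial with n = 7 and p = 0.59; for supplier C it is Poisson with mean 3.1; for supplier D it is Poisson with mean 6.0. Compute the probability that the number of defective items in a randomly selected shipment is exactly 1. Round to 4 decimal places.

0.1337

Conditional on each supplier, P(X = 1): A: 0.2475; B: 0.0196179; C: 0.139653; D: 0.0148725.
By total probability, P(X = 1) = 0.42·0.2475 + 0.24·0.0196179 + 0.16·0.139653 + 0.18·0.0148725 = 0.13368.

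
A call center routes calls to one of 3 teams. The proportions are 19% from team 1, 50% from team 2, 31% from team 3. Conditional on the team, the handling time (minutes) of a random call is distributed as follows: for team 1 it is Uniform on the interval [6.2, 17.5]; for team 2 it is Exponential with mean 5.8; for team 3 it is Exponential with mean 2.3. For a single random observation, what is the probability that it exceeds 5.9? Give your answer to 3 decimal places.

0.395

Conditional on each team, P(X > 5.9): 1: 1; 2: 0.361591; 3: 0.0769025.
By total probability, P(X > 5.9) = 0.19·1 + 0.5·0.361591 + 0.31·0.0769025 = 0.394635.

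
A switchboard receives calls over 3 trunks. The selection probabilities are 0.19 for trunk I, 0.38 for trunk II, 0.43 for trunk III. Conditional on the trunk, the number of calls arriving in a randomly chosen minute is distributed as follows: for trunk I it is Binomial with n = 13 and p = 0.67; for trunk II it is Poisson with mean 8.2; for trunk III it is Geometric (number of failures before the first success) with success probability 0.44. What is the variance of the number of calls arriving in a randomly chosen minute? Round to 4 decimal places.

17.2849

Per component, I: μ=8.71, E[X²]=78.7384; II: μ=8.2, E[X²]=75.44; III: μ=1.27273, E[X²]=4.5124.
E[X] = 0.19·8.71 + 0.38·8.2 + 0.43·1.27273 = 5.31817.
E[X²] = 0.19·78.7384 + 0.38·75.44 + 0.43·4.5124 = 45.5678.
Var(X) = E[X²] − (E[X])² = 45.5678 − 28.283 = 17.2849.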